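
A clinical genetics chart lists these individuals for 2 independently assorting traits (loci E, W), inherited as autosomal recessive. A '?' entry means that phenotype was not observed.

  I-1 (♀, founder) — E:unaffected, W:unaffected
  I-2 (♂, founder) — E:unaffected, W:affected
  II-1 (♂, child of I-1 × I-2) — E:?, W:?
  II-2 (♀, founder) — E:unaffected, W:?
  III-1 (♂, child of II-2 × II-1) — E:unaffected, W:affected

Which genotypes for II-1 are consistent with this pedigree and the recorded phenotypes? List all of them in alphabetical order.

E/I-1 un ·: EE|Ee
E/I-2 un ·: EE|Ee
E/II-1 ? I-1×I-2: EE|Ee|ee
E/II-2 un ·: EE|Ee
E/III-1 un II-2×II-1: EE|Ee
⇒ E over [I-1,I-2,II-1,II-2,III-1]: 26 consistent
W/I-1 un ·: WW|Ww
W/I-2 aff ·: ww
W/II-1 ? I-1×I-2: Ww|ww
W/II-2 ? ·: Ww|ww
W/III-1 aff II-2×II-1: ww
⇒ W over [I-1,I-2,II-1,II-2,III-1]: 6 consistent

II-1 ∈ {EE Ww, EE ww, Ee Ww, Ee ww, ee Ww, ee ww}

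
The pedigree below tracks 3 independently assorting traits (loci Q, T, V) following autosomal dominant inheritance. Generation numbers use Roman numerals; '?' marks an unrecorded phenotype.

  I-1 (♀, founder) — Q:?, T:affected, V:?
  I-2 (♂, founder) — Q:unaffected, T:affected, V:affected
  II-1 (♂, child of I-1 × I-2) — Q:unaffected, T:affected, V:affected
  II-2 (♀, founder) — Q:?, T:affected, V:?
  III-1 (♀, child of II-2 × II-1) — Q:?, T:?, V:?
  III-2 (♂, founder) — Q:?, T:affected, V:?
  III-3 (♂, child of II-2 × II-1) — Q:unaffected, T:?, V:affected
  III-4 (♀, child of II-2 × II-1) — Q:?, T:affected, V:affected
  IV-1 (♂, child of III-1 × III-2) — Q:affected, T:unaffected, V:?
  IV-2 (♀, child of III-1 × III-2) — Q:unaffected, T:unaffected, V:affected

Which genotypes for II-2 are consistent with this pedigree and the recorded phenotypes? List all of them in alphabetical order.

II-2 ∈ {Qq TT VV, Qq TT Vv, Qq TT vv, Qq Tt VV, Qq Tt Vv, Qq Tt vv, qq TT VV, qq TT Vv, qq TT vv, qq Tt VV, qq Tt Vv, qq Tt vv}

Q/I-1 ? ·: qq|Qq
Q/I-2 un ·: qq
Q/II-1 un I-1×I-2: qq
Q/II-2 ? ·: qq|Qq
Q/III-1 ? II-2×II-1: qq|Qq
Q/III-2 ? ·: qq|Qq
Q/III-3 un II-2×II-1: qq
Q/III-4 ? II-2×II-1: qq|Qq
Q/IV-1 aff III-1×III-2: Qq|QQ
Q/IV-2 un III-1×III-2: qq
⇒ Q over [I-1,I-2,II-1,II-2,III-1,III-2,III-3,III-4,IV-1,IV-2]: 18 consistent
T/I-1 aff ·: Tt|TT
T/I-2 aff ·: Tt|TT
T/II-1 aff I-1×I-2: Tt|TT
T/II-2 aff ·: Tt|TT
T/III-1 ? II-2×II-1: tt|Tt
T/III-2 aff ·: Tt
T/III-3 ? II-2×II-1: tt|Tt|TT
T/III-4 aff II-2×II-1: Tt|TT
T/IV-1 un III-1×III-2: tt
T/IV-2 un III-1×III-2: tt
⇒ T over [I-1,I-2,II-1,II-2,III-1,III-2,III-3,III-4,IV-1,IV-2]: 64 consistent
V/I-1 ? ·: vv|Vv|VV
V/I-2 aff ·: Vv|VV
V/II-1 aff I-1×I-2: Vv|VV
V/II-2 ? ·: vv|Vv|VV
V/III-1 ? II-2×II-1: vv|Vv|VV
V/III-2 ? ·: vv|Vv|VV
V/III-3 aff II-2×II-1: Vv|VV
V/III-4 aff II-2×II-1: Vv|VV
V/IV-1 ? III-1×III-2: vv|Vv|VV
V/IV-2 aff III-1×III-2: Vv|VV
⇒ V over [I-1,I-2,II-1,II-2,III-1,III-2,III-3,III-4,IV-1,IV-2]: 1215 consistent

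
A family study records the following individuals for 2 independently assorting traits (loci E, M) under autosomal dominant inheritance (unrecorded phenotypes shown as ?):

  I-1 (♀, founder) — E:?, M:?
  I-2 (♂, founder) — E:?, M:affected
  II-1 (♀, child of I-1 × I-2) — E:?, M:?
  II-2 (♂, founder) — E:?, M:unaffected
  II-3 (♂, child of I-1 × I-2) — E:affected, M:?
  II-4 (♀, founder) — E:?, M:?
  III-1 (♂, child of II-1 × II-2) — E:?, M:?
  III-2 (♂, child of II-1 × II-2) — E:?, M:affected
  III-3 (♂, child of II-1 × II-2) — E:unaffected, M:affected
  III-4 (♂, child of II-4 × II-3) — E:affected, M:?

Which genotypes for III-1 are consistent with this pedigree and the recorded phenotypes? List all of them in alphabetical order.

III-1 ∈ {EE Mm, EE mm, Ee Mm, Ee mm, ee Mm, ee mm}

E/I-1 ? ·: ee|Ee|EE
E/I-2 ? ·: ee|Ee|EE
E/II-1 ? I-1×I-2: ee|Ee
E/II-2 ? ·: ee|Ee
E/II-3 aff I-1×I-2: Ee|EE
E/II-4 ? ·: ee|Ee|EE
E/III-1 ? II-1×II-2: ee|Ee|EE
E/III-2 ? II-1×II-2: ee|Ee|EE
E/III-3 un II-1×II-2: ee
E/III-4 aff II-4×II-3: Ee|EE
⇒ E over [I-1,I-2,II-1,II-2,II-3,II-4,III-1,III-2,III-3,III-4]: 706 consistent
M/I-1 ? ·: mm|Mm|MM
M/I-2 aff ·: Mm|MM
M/II-1 ? I-1×I-2: Mm|MM
M/II-2 un ·: mm
M/II-3 ? I-1×I-2: mm|Mm|MM
M/II-4 ? ·: mm|Mm|MM
M/III-1 ? II-1×II-2: mm|Mm
M/III-2 aff II-1×II-2: Mm
M/III-3 aff II-1×II-2: Mm
M/III-4 ? II-4×II-3: mm|Mm|MM
⇒ M over [I-1,I-2,II-1,II-2,II-3,II-4,III-1,III-2,III-3,III-4]: 151 consistent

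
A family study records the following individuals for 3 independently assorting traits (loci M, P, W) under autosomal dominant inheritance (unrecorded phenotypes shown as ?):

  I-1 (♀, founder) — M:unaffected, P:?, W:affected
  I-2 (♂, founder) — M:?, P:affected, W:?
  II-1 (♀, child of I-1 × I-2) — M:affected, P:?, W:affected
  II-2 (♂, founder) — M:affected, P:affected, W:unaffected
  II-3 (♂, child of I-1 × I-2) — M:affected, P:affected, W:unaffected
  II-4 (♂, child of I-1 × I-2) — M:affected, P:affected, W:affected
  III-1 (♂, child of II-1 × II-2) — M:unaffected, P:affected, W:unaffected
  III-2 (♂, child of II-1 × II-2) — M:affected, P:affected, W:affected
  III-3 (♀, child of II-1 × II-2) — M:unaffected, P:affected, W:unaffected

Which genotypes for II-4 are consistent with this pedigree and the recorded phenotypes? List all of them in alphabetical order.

M/I-1 un ·: mm
M/I-2 ? ·: Mm|MM
M/II-1 aff I-1×I-2: Mm
M/II-2 aff ·: Mm
M/II-3 aff I-1×I-2: Mm
M/II-4 aff I-1×I-2: Mm
M/III-1 un II-1×II-2: mm
M/III-2 aff II-1×II-2: Mm|MM
M/III-3 un II-1×II-2: mm
⇒ M over [I-1,I-2,II-1,II-2,II-3,II-4,III-1,III-2,III-3]: 4 consistent
P/I-1 ? ·: pp|Pp|PP
P/I-2 aff ·: Pp|PP
P/II-1 ? I-1×I-2: pp|Pp|PP
P/II-2 aff ·: Pp|PP
P/II-3 aff I-1×I-2: Pp|PP
P/II-4 aff I-1×I-2: Pp|PP
P/III-1 aff II-1×II-2: Pp|PP
P/III-2 aff II-1×II-2: Pp|PP
P/III-3 aff II-1×II-2: Pp|PP
⇒ P over [I-1,I-2,II-1,II-2,II-3,II-4,III-1,III-2,III-3]: 351 consistent
W/I-1 aff ·: Ww
W/I-2 ? ·: ww|Ww
W/II-1 aff I-1×I-2: Ww
W/II-2 un ·: ww
W/II-3 un I-1×I-2: ww
W/II-4 aff I-1×I-2: Ww|WW
W/III-1 un II-1×II-2: ww
W/III-2 aff II-1×II-2: Ww
W/III-3 un II-1×II-2: ww
⇒ W over [I-1,I-2,II-1,II-2,II-3,II-4,III-1,III-2,III-3]: 3 consistent

II-4 ∈ {Mm PP WW, Mm PP Ww, Mm Pp WW, Mm Pp Ww}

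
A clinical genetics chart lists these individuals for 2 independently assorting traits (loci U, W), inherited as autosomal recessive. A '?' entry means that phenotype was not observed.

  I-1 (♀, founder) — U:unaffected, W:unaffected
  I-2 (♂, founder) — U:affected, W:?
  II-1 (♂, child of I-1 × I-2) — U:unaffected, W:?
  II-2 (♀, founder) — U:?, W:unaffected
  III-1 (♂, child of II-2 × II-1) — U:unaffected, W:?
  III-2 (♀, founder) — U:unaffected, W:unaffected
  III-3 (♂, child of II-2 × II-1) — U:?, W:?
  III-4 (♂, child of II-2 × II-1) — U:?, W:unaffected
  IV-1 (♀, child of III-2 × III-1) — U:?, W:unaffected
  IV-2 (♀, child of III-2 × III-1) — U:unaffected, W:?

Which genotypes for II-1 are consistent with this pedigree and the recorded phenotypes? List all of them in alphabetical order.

U/I-1 un ·: UU|Uu
U/I-2 aff ·: uu
U/II-1 un I-1×I-2: Uu
U/II-2 ? ·: UU|Uu|uu
U/III-1 un II-2×II-1: UU|Uu
U/III-2 un ·: UU|Uu
U/III-3 ? II-2×II-1: UU|Uu|uu
U/III-4 ? II-2×II-1: UU|Uu|uu
U/IV-1 ? III-2×III-1: UU|Uu|uu
U/IV-2 un III-2×III-1: UU|Uu
⇒ U over [I-1,I-2,II-1,II-2,III-1,III-2,III-3,III-4,IV-1,IV-2]: 470 consistent
W/I-1 un ·: WW|Ww
W/I-2 ? ·: WW|Ww|ww
W/II-1 ? I-1×I-2: WW|Ww|ww
W/II-2 un ·: WW|Ww
W/III-1 ? II-2×II-1: WW|Ww|ww
W/III-2 un ·: WW|Ww
W/III-3 ? II-2×II-1: WW|Ww|ww
W/III-4 un II-2×II-1: WW|Ww
W/IV-1 un III-2×III-1: WW|Ww
W/IV-2 ? III-2×III-1: WW|Ww|ww
⇒ W over [I-1,I-2,II-1,II-2,III-1,III-2,III-3,III-4,IV-1,IV-2]: 1172 consistent

II-1 ∈ {Uu WW, Uu Ww, Uu ww}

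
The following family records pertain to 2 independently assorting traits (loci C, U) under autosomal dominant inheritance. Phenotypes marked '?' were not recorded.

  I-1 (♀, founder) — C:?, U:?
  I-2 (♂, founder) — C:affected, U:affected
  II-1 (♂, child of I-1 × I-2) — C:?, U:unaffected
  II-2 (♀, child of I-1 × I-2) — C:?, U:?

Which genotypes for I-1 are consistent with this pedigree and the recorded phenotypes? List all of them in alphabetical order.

C/I-1 ? ·: cc|Cc|CC
C/I-2 aff ·: Cc|CC
C/II-1 ? I-1×I-2: cc|Cc|CC
C/II-2 ? I-1×I-2: cc|Cc|CC
⇒ C over [I-1,I-2,II-1,II-2]: 23 consistent
U/I-1 ? ·: uu|Uu
U/I-2 aff ·: Uu
U/II-1 un I-1×I-2: uu
U/II-2 ? I-1×I-2: uu|Uu|UU
⇒ U over [I-1,I-2,II-1,II-2]: 5 consistent

I-1 ∈ {CC Uu, CC uu, Cc Uu, Cc uu, cc Uu, cc uu}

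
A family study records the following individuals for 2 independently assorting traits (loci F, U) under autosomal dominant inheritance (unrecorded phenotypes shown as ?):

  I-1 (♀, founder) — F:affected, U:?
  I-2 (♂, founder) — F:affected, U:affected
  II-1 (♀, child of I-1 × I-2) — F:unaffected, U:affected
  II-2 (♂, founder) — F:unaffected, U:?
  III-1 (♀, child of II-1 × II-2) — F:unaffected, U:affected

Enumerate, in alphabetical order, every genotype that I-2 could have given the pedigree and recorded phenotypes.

F/I-1 aff ·: Ff
F/I-2 aff ·: Ff
F/II-1 un I-1×I-2: ff
F/II-2 un ·: ff
F/III-1 un II-1×II-2: ff
⇒ F over [I-1,I-2,II-1,II-2,III-1]: 1 consistent
U/I-1 ? ·: uu|Uu|UU
U/I-2 aff ·: Uu|UU
U/II-1 aff I-1×I-2: Uu|UU
U/II-2 ? ·: uu|Uu|UU
U/III-1 aff II-1×II-2: Uu|UU
⇒ U over [I-1,I-2,II-1,II-2,III-1]: 41 consistent

I-2 ∈ {Ff UU, Ff Uu}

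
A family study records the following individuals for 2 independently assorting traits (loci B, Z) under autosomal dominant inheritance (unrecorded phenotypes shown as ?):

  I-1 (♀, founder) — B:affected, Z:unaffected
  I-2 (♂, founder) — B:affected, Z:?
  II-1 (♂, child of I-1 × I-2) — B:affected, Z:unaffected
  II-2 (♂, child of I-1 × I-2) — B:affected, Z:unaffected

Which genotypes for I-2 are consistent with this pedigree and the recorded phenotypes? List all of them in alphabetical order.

I-2 ∈ {BB Zz, BB zz, Bb Zz, Bb zz}

B/I-1 aff ·: Bb|BB
B/I-2 aff ·: Bb|BB
B/II-1 aff I-1×I-2: Bb|BB
B/II-2 aff I-1×I-2: Bb|BB
⇒ B over [I-1,I-2,II-1,II-2]: 13 consistent
Z/I-1 un ·: zz
Z/I-2 ? ·: zz|Zz
Z/II-1 un I-1×I-2: zz
Z/II-2 un I-1×I-2: zz
⇒ Z over [I-1,I-2,II-1,II-2]: 2 consistent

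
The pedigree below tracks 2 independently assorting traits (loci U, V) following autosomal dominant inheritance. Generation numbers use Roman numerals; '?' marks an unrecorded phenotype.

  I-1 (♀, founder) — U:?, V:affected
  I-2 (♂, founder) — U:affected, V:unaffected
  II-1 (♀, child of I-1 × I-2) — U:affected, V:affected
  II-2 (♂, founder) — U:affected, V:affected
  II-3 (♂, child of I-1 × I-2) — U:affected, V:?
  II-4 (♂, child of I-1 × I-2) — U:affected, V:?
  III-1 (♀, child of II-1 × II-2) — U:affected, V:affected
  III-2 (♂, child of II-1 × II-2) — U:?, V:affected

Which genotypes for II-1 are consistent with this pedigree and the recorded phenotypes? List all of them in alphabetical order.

II-1 ∈ {UU Vv, Uu Vv}

U/I-1 ? ·: uu|Uu|UU
U/I-2 aff ·: Uu|UU
U/II-1 aff I-1×I-2: Uu|UU
U/II-2 aff ·: Uu|UU
U/II-3 aff I-1×I-2: Uu|UU
U/II-4 aff I-1×I-2: Uu|UU
U/III-1 aff II-1×II-2: Uu|UU
U/III-2 ? II-1×II-2: uu|Uu|UU
⇒ U over [I-1,I-2,II-1,II-2,II-3,II-4,III-1,III-2]: 205 consistent
V/I-1 aff ·: Vv|VV
V/I-2 un ·: vv
V/II-1 aff I-1×I-2: Vv
V/II-2 aff ·: Vv|VV
V/II-3 ? I-1×I-2: vv|Vv
V/II-4 ? I-1×I-2: vv|Vv
V/III-1 aff II-1×II-2: Vv|VV
V/III-2 aff II-1×II-2: Vv|VV
⇒ V over [I-1,I-2,II-1,II-2,II-3,II-4,III-1,III-2]: 40 consistent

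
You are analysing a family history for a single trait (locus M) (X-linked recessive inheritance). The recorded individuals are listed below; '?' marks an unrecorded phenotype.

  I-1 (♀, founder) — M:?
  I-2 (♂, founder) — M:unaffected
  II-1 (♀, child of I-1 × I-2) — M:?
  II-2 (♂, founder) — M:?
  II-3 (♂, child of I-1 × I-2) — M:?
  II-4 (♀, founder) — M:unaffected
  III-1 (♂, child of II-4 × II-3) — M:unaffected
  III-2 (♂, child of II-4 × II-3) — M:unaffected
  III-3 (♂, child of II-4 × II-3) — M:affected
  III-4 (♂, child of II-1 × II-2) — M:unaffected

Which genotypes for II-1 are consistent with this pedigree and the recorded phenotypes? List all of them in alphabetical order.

M/I-1 ? ·: X^MX^M|X^MX^m|X^mX^m
M/I-2 un ·: X^MY
M/II-1 ? I-1×I-2: X^MX^M|X^MX^m
M/II-2 ? ·: X^MY|X^mY
M/II-3 ? I-1×I-2: X^MY|X^mY
M/II-4 un ·: X^MX^m
M/III-1 un II-4×II-3: X^MY
M/III-2 un II-4×II-3: X^MY
M/III-3 aff II-4×II-3: X^mY
M/III-4 un II-1×II-2: X^MY
⇒ M over [I-1,I-2,II-1,II-2,II-3,II-4,III-1,III-2,III-3,III-4]: 12 consistent

II-1 ∈ {X^MX^M, X^MX^m}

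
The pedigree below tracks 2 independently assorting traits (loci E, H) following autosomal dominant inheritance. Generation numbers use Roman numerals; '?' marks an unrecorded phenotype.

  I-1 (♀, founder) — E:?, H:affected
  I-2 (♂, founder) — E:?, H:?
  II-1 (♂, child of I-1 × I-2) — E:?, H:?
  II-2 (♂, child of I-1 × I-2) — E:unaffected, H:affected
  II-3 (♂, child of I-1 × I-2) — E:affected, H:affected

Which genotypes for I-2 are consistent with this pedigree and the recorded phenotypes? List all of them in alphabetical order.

E/I-1 ? ·: ee|Ee
E/I-2 ? ·: ee|Ee
E/II-1 ? I-1×I-2: ee|Ee|EE
E/II-2 un I-1×I-2: ee
E/II-3 aff I-1×I-2: Ee|EE
⇒ E over [I-1,I-2,II-1,II-2,II-3]: 10 consistent
H/I-1 aff ·: Hh|HH
H/I-2 ? ·: hh|Hh|HH
H/II-1 ? I-1×I-2: hh|Hh|HH
H/II-2 aff I-1×I-2: Hh|HH
H/II-3 aff I-1×I-2: Hh|HH
⇒ H over [I-1,I-2,II-1,II-2,II-3]: 32 consistent

I-2 ∈ {Ee HH, Ee Hh, Ee hh, ee HH, ee Hh, ee hh}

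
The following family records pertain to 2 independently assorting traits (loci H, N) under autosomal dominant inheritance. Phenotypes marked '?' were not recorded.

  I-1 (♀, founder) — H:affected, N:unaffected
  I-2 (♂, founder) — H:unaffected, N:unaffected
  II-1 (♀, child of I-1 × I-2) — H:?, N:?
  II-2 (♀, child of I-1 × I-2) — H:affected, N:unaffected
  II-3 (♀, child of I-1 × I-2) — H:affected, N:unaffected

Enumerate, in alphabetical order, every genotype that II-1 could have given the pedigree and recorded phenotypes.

H/I-1 aff ·: Hh|HH
H/I-2 un ·: hh
H/II-1 ? I-1×I-2: hh|Hh
H/II-2 aff I-1×I-2: Hh
H/II-3 aff I-1×I-2: Hh
⇒ H over [I-1,I-2,II-1,II-2,II-3]: 3 consistent
N/I-1 un ·: nn
N/I-2 un ·: nn
N/II-1 ? I-1×I-2: nn
N/II-2 un I-1×I-2: nn
N/II-3 un I-1×I-2: nn
⇒ N over [I-1,I-2,II-1,II-2,II-3]: 1 consistent

II-1 ∈ {Hh nn, hh nn}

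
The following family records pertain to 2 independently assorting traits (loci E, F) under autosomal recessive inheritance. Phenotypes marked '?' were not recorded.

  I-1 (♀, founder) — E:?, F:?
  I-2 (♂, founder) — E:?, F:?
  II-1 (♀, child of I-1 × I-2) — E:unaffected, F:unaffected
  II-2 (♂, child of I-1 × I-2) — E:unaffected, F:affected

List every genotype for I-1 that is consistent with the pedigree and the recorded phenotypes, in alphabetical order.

I-1 ∈ {EE Ff, EE ff, Ee Ff, Ee ff, ee Ff, ee ff}

E/I-1 ? ·: EE|Ee|ee
E/I-2 ? ·: EE|Ee|ee
E/II-1 un I-1×I-2: EE|Ee
E/II-2 un I-1×I-2: EE|Ee
⇒ E over [I-1,I-2,II-1,II-2]: 17 consistent
F/I-1 ? ·: Ff|ff
F/I-2 ? ·: Ff|ff
F/II-1 un I-1×I-2: FF|Ff
F/II-2 aff I-1×I-2: ff
⇒ F over [I-1,I-2,II-1,II-2]: 4 consistent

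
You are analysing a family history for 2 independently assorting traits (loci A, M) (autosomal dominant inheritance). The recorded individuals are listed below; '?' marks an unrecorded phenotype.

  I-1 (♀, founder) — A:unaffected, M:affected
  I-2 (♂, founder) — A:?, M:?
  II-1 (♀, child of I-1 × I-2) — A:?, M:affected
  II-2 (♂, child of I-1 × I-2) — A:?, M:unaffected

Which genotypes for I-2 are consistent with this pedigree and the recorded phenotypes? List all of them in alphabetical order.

I-2 ∈ {AA Mm, AA mm, Aa Mm, Aa mm, aa Mm, aa mm}

A/I-1 un ·: aa
A/I-2 ? ·: aa|Aa|AA
A/II-1 ? I-1×I-2: aa|Aa
A/II-2 ? I-1×I-2: aa|Aa
⇒ A over [I-1,I-2,II-1,II-2]: 6 consistent
M/I-1 aff ·: Mm
M/I-2 ? ·: mm|Mm
M/II-1 aff I-1×I-2: Mm|MM
M/II-2 un I-1×I-2: mm
⇒ M over [I-1,I-2,II-1,II-2]: 3 consistent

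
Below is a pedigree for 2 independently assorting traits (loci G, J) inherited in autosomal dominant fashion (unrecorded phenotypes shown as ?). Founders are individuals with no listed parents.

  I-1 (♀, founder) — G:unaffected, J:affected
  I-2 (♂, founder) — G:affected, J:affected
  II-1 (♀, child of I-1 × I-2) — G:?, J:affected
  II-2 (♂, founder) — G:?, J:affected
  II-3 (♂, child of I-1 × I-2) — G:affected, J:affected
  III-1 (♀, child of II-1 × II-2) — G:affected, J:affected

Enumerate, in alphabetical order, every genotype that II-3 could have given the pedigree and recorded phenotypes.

G/I-1 un ·: gg
G/I-2 aff ·: Gg|GG
G/II-1 ? I-1×I-2: gg|Gg
G/II-2 ? ·: gg|Gg|GG
G/II-3 aff I-1×I-2: Gg
G/III-1 aff II-1×II-2: Gg|GG
⇒ G over [I-1,I-2,II-1,II-2,II-3,III-1]: 12 consistent
J/I-1 aff ·: Jj|JJ
J/I-2 aff ·: Jj|JJ
J/II-1 aff I-1×I-2: Jj|JJ
J/II-2 aff ·: Jj|JJ
J/II-3 aff I-1×I-2: Jj|JJ
J/III-1 aff II-1×II-2: Jj|JJ
⇒ J over [I-1,I-2,II-1,II-2,II-3,III-1]: 45 consistent

II-3 ∈ {Gg JJ, Gg Jj}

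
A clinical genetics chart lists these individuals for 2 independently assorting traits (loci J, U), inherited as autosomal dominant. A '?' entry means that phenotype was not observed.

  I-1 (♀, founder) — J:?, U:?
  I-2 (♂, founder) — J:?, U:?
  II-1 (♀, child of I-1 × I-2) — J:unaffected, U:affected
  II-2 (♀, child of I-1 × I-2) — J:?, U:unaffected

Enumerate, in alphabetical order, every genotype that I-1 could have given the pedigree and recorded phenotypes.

J/I-1 ? ·: jj|Jj
J/I-2 ? ·: jj|Jj
J/II-1 un I-1×I-2: jj
J/II-2 ? I-1×I-2: jj|Jj|JJ
⇒ J over [I-1,I-2,II-1,II-2]: 8 consistent
U/I-1 ? ·: uu|Uu
U/I-2 ? ·: uu|Uu
U/II-1 aff I-1×I-2: Uu|UU
U/II-2 un I-1×I-2: uu
⇒ U over [I-1,I-2,II-1,II-2]: 4 consistent

I-1 ∈ {Jj Uu, Jj uu, jj Uu, jj uu}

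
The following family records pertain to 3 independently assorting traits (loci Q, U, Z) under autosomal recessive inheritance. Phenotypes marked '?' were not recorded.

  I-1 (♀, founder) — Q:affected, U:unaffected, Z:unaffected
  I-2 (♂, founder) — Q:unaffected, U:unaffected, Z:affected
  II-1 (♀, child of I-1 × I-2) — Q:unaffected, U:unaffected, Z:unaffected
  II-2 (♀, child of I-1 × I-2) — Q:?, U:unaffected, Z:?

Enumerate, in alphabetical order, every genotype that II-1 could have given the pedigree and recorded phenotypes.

Q/I-1 aff ·: qq
Q/I-2 un ·: QQ|Qq
Q/II-1 un I-1×I-2: Qq
Q/II-2 ? I-1×I-2: Qq|qq
⇒ Q over [I-1,I-2,II-1,II-2]: 3 consistent
U/I-1 un ·: UU|Uu
U/I-2 un ·: UU|Uu
U/II-1 un I-1×I-2: UU|Uu
U/II-2 un I-1×I-2: UU|Uu
⇒ U over [I-1,I-2,II-1,II-2]: 13 consistent
Z/I-1 un ·: ZZ|Zz
Z/I-2 aff ·: zz
Z/II-1 un I-1×I-2: Zz
Z/II-2 ? I-1×I-2: Zz|zz
⇒ Z over [I-1,I-2,II-1,II-2]: 3 consistent

II-1 ∈ {Qq UU Zz, Qq Uu Zz}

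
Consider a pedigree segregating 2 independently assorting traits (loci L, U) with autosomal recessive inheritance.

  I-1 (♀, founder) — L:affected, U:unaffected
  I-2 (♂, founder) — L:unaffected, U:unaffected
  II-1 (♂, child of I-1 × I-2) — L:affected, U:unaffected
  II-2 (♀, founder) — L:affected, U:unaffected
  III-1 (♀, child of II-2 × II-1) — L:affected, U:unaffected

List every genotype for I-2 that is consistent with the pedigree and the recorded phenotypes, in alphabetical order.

I-2 ∈ {Ll UU, Ll Uu}

L/I-1 aff ·: ll
L/I-2 un ·: Ll
L/II-1 aff I-1×I-2: ll
L/II-2 aff ·: ll
L/III-1 aff II-2×II-1: ll
⇒ L over [I-1,I-2,II-1,II-2,III-1]: 1 consistent
U/I-1 un ·: UU|Uu
U/I-2 un ·: UU|Uu
U/II-1 un I-1×I-2: UU|Uu
U/II-2 un ·: UU|Uu
U/III-1 un II-2×II-1: UU|Uu
⇒ U over [I-1,I-2,II-1,II-2,III-1]: 24 consistent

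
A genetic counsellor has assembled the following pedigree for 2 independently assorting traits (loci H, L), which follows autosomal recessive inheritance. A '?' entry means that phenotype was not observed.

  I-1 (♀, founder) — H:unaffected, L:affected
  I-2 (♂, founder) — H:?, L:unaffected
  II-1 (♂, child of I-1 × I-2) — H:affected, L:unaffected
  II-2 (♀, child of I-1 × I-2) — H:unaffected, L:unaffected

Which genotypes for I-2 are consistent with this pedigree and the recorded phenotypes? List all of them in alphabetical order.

H/I-1 un ·: Hh
H/I-2 ? ·: Hh|hh
H/II-1 aff I-1×I-2: hh
H/II-2 un I-1×I-2: HH|Hh
⇒ H over [I-1,I-2,II-1,II-2]: 3 consistent
L/I-1 aff ·: ll
L/I-2 un ·: LL|Ll
L/II-1 un I-1×I-2: Ll
L/II-2 un I-1×I-2: Ll
⇒ L over [I-1,I-2,II-1,II-2]: 2 consistent

I-2 ∈ {Hh LL, Hh Ll, hh LL, hh Ll}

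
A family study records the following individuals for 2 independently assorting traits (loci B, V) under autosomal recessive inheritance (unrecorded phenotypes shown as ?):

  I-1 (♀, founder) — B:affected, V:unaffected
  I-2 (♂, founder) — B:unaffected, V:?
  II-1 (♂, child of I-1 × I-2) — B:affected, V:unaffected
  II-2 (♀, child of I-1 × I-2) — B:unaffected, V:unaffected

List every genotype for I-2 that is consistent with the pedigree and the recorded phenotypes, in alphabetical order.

B/I-1 aff ·: bb
B/I-2 un ·: Bb
B/II-1 aff I-1×I-2: bb
B/II-2 un I-1×I-2: Bb
⇒ B over [I-1,I-2,II-1,II-2]: 1 consistent
V/I-1 un ·: VV|Vv
V/I-2 ? ·: VV|Vv|vv
V/II-1 un I-1×I-2: VV|Vv
V/II-2 un I-1×I-2: VV|Vv
⇒ V over [I-1,I-2,II-1,II-2]: 15 consistent

I-2 ∈ {Bb VV, Bb Vv, Bb vv}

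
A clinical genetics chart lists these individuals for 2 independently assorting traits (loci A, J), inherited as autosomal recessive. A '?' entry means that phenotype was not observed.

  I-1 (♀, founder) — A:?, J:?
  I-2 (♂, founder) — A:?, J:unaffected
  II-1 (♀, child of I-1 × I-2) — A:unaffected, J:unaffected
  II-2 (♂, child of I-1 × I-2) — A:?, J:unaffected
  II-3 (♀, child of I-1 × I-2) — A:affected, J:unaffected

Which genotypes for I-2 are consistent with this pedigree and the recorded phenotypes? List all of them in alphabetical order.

A/I-1 ? ·: Aa|aa
A/I-2 ? ·: Aa|aa
A/II-1 un I-1×I-2: AA|Aa
A/II-2 ? I-1×I-2: AA|Aa|aa
A/II-3 aff I-1×I-2: aa
⇒ A over [I-1,I-2,II-1,II-2,II-3]: 10 consistent
J/I-1 ? ·: JJ|Jj|jj
J/I-2 un ·: JJ|Jj
J/II-1 un I-1×I-2: JJ|Jj
J/II-2 un I-1×I-2: JJ|Jj
J/II-3 un I-1×I-2: JJ|Jj
⇒ J over [I-1,I-2,II-1,II-2,II-3]: 27 consistent

I-2 ∈ {Aa JJ, Aa Jj, aa JJ, aa Jj}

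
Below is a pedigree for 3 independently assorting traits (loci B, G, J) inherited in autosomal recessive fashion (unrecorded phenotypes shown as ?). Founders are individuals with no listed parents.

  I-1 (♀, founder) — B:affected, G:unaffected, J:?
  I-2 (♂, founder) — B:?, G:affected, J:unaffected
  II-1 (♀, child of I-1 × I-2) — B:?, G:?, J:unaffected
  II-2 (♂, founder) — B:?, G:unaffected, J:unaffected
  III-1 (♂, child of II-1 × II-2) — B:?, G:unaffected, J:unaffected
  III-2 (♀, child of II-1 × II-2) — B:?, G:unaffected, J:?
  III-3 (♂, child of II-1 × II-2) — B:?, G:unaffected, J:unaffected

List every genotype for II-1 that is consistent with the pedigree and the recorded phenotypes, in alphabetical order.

B/I-1 aff ·: bb
B/I-2 ? ·: BB|Bb|bb
B/II-1 ? I-1×I-2: Bb|bb
B/II-2 ? ·: BB|Bb|bb
B/III-1 ? II-1×II-2: BB|Bb|bb
B/III-2 ? II-1×II-2: BB|Bb|bb
B/III-3 ? II-1×II-2: BB|Bb|bb
⇒ B over [I-1,I-2,II-1,II-2,III-1,III-2,III-3]: 106 consistent
G/I-1 un ·: GG|Gg
G/I-2 aff ·: gg
G/II-1 ? I-1×I-2: Gg|gg
G/II-2 un ·: GG|Gg
G/III-1 un II-1×II-2: GG|Gg
G/III-2 un II-1×II-2: GG|Gg
G/III-3 un II-1×II-2: GG|Gg
⇒ G over [I-1,I-2,II-1,II-2,III-1,III-2,III-3]: 34 consistent
J/I-1 ? ·: JJ|Jj|jj
J/I-2 un ·: JJ|Jj
J/II-1 un I-1×I-2: JJ|Jj
J/II-2 un ·: JJ|Jj
J/III-1 un II-1×II-2: JJ|Jj
J/III-2 ? II-1×II-2: JJ|Jj|jj
J/III-3 un II-1×II-2: JJ|Jj
⇒ J over [I-1,I-2,II-1,II-2,III-1,III-2,III-3]: 136 consistent

II-1 ∈ {Bb Gg JJ, Bb Gg Jj, Bb gg JJ, Bb gg Jj, bb Gg JJ, bb Gg Jj, bb gg JJ, bb gg Jj}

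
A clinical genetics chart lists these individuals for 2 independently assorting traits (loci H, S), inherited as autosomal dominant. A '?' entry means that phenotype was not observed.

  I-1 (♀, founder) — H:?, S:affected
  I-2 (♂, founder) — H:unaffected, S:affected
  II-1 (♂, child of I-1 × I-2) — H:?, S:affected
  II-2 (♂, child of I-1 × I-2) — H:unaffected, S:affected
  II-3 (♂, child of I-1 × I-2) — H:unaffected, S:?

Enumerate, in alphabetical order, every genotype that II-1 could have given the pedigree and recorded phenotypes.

II-1 ∈ {Hh SS, Hh Ss, hh SS, hh Ss}

H/I-1 ? ·: hh|Hh
H/I-2 un ·: hh
H/II-1 ? I-1×I-2: hh|Hh
H/II-2 un I-1×I-2: hh
H/II-3 un I-1×I-2: hh
⇒ H over [I-1,I-2,II-1,II-2,II-3]: 3 consistent
S/I-1 aff ·: Ss|SS
S/I-2 aff ·: Ss|SS
S/II-1 aff I-1×I-2: Ss|SS
S/II-2 aff I-1×I-2: Ss|SS
S/II-3 ? I-1×I-2: ss|Ss|SS
⇒ S over [I-1,I-2,II-1,II-2,II-3]: 29 consistent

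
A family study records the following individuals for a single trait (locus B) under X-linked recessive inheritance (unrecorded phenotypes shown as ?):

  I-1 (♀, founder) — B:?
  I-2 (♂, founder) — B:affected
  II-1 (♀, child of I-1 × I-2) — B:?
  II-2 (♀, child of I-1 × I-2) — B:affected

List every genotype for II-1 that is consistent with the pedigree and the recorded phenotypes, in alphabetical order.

II-1 ∈ {X^BX^b, X^bX^b}

B/I-1 ? ·: X^BX^b|X^bX^b
B/I-2 aff ·: X^bY
B/II-1 ? I-1×I-2: X^BX^b|X^bX^b
B/II-2 aff I-1×I-2: X^bX^b
⇒ B over [I-1,I-2,II-1,II-2]: 3 consistent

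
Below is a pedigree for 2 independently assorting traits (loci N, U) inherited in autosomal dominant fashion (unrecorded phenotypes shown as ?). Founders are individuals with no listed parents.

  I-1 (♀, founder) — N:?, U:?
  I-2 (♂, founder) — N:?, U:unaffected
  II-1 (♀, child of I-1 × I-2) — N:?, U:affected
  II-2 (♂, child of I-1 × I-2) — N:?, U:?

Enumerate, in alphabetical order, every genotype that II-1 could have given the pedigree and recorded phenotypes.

N/I-1 ? ·: nn|Nn|NN
N/I-2 ? ·: nn|Nn|NN
N/II-1 ? I-1×I-2: nn|Nn|NN
N/II-2 ? I-1×I-2: nn|Nn|NN
⇒ N over [I-1,I-2,II-1,II-2]: 29 consistent
U/I-1 ? ·: Uu|UU
U/I-2 un ·: uu
U/II-1 aff I-1×I-2: Uu
U/II-2 ? I-1×I-2: uu|Uu
⇒ U over [I-1,I-2,II-1,II-2]: 3 consistent

II-1 ∈ {NN Uu, Nn Uu, nn Uu}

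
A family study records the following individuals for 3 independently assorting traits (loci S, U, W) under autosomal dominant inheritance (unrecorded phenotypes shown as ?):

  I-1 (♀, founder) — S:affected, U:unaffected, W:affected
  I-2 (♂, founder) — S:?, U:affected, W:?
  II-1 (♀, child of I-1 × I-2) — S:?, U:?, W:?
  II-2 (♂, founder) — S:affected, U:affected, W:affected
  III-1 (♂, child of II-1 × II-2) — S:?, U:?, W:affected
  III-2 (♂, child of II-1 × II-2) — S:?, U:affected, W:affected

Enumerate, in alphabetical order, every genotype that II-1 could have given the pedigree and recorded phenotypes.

S/I-1 aff ·: Ss|SS
S/I-2 ? ·: ss|Ss|SS
S/II-1 ? I-1×I-2: ss|Ss|SS
S/II-2 aff ·: Ss|SS
S/III-1 ? II-1×II-2: ss|Ss|SS
S/III-2 ? II-1×II-2: ss|Ss|SS
⇒ S over [I-1,I-2,II-1,II-2,III-1,III-2]: 95 consistent
U/I-1 un ·: uu
U/I-2 aff ·: Uu|UU
U/II-1 ? I-1×I-2: uu|Uu
U/II-2 aff ·: Uu|UU
U/III-1 ? II-1×II-2: uu|Uu|UU
U/III-2 aff II-1×II-2: Uu|UU
⇒ U over [I-1,I-2,II-1,II-2,III-1,III-2]: 23 consistent
W/I-1 aff ·: Ww|WW
W/I-2 ? ·: ww|Ww|WW
W/II-1 ? I-1×I-2: ww|Ww|WW
W/II-2 aff ·: Ww|WW
W/III-1 aff II-1×II-2: Ww|WW
W/III-2 aff II-1×II-2: Ww|WW
⇒ W over [I-1,I-2,II-1,II-2,III-1,III-2]: 64 consistent

II-1 ∈ {SS Uu WW, SS Uu Ww, SS Uu ww, SS uu WW, SS uu Ww, SS uu ww, Ss Uu WW, Ss Uu Ww, Ss Uu ww, Ss uu WW, Ss uu Ww, Ss uu ww, ss Uu WW, ss Uu Ww, ss Uu ww, ss uu WW, ss uu Ww, ss uu ww}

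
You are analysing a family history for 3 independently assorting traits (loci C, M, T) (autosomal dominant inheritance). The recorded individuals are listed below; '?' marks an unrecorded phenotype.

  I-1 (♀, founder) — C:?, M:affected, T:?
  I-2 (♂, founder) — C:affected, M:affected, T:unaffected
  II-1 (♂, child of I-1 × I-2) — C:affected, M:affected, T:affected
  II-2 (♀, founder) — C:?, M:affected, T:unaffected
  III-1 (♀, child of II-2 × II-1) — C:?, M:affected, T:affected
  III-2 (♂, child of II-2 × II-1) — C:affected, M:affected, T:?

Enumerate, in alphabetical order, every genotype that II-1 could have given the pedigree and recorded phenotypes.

C/I-1 ? ·: cc|Cc|CC
C/I-2 aff ·: Cc|CC
C/II-1 aff I-1×I-2: Cc|CC
C/II-2 ? ·: cc|Cc|CC
C/III-1 ? II-2×II-1: cc|Cc|CC
C/III-2 aff II-2×II-1: Cc|CC
⇒ C over [I-1,I-2,II-1,II-2,III-1,III-2]: 84 consistent
M/I-1 aff ·: Mm|MM
M/I-2 aff ·: Mm|MM
M/II-1 aff I-1×I-2: Mm|MM
M/II-2 aff ·: Mm|MM
M/III-1 aff II-2×II-1: Mm|MM
M/III-2 aff II-2×II-1: Mm|MM
⇒ M over [I-1,I-2,II-1,II-2,III-1,III-2]: 44 consistent
T/I-1 ? ·: Tt|TT
T/I-2 un ·: tt
T/II-1 aff I-1×I-2: Tt
T/II-2 un ·: tt
T/III-1 aff II-2×II-1: Tt
T/III-2 ? II-2×II-1: tt|Tt
⇒ T over [I-1,I-2,II-1,II-2,III-1,III-2]: 4 consistent

II-1 ∈ {CC MM Tt, CC Mm Tt, Cc MM Tt, Cc Mm Tt}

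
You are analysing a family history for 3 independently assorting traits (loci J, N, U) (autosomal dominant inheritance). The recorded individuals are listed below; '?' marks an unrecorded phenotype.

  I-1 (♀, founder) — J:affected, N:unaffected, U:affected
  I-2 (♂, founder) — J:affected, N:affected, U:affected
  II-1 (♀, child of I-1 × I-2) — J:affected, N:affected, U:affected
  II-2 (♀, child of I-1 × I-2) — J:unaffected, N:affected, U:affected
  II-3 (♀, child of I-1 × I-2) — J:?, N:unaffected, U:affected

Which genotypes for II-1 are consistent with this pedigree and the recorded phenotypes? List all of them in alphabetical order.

II-1 ∈ {JJ Nn UU, JJ Nn Uu, Jj Nn UU, Jj Nn Uu}

J/I-1 aff ·: Jj
J/I-2 aff ·: Jj
J/II-1 aff I-1×I-2: Jj|JJ
J/II-2 un I-1×I-2: jj
J/II-3 ? I-1×I-2: jj|Jj|JJ
⇒ J over [I-1,I-2,II-1,II-2,II-3]: 6 consistent
N/I-1 un ·: nn
N/I-2 aff ·: Nn
N/II-1 aff I-1×I-2: Nn
N/II-2 aff I-1×I-2: Nn
N/II-3 un I-1×I-2: nn
⇒ N over [I-1,I-2,II-1,II-2,II-3]: 1 consistent
U/I-1 aff ·: Uu|UU
U/I-2 aff ·: Uu|UU
U/II-1 aff I-1×I-2: Uu|UU
U/II-2 aff I-1×I-2: Uu|UU
U/II-3 aff I-1×I-2: Uu|UU
⇒ U over [I-1,I-2,II-1,II-2,II-3]: 25 consistent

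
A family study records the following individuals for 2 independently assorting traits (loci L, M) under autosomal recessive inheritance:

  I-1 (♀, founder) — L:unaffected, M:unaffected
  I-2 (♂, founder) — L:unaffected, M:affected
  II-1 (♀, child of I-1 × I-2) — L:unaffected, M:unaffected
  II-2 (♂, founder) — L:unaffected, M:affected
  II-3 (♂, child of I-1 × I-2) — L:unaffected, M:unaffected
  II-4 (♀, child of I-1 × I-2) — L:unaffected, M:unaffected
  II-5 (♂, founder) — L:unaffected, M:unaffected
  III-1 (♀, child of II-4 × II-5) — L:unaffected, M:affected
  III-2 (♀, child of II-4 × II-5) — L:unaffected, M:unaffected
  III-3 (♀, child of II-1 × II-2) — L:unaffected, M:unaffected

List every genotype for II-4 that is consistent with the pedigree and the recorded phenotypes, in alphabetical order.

II-4 ∈ {LL Mm, Ll Mm}

L/I-1 un ·: LL|Ll
L/I-2 un ·: LL|Ll
L/II-1 un I-1×I-2: LL|Ll
L/II-2 un ·: LL|Ll
L/II-3 un I-1×I-2: LL|Ll
L/II-4 un I-1×I-2: LL|Ll
L/II-5 un ·: LL|Ll
L/III-1 un II-4×II-5: LL|Ll
L/III-2 un II-4×II-5: LL|Ll
L/III-3 un II-1×II-2: LL|Ll
⇒ L over [I-1,I-2,II-1,II-2,II-3,II-4,II-5,III-1,III-2,III-3]: 561 consistent
M/I-1 un ·: MM|Mm
M/I-2 aff ·: mm
M/II-1 un I-1×I-2: Mm
M/II-2 aff ·: mm
M/II-3 un I-1×I-2: Mm
M/II-4 un I-1×I-2: Mm
M/II-5 un ·: Mm
M/III-1 aff II-4×II-5: mm
M/III-2 un II-4×II-5: MM|Mm
M/III-3 un II-1×II-2: Mm
⇒ M over [I-1,I-2,II-1,II-2,II-3,II-4,II-5,III-1,III-2,III-3]: 4 consistent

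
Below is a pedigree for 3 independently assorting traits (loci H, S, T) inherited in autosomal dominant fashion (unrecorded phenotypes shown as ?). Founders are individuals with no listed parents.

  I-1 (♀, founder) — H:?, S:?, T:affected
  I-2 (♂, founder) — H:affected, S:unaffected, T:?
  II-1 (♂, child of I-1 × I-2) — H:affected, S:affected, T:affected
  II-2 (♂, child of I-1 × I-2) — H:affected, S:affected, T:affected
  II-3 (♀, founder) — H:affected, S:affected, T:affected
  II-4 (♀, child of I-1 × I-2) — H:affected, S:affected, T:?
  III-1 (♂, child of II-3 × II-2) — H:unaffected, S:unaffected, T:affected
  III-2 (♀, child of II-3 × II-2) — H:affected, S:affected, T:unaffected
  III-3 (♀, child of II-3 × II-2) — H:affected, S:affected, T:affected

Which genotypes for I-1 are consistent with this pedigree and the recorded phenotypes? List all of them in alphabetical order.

I-1 ∈ {HH SS TT, HH SS Tt, HH Ss TT, HH Ss Tt, Hh SS TT, Hh SS Tt, Hh Ss TT, Hh Ss Tt, hh SS TT, hh SS Tt, hh Ss TT, hh Ss Tt}

H/I-1 ? ·: hh|Hh|HH
H/I-2 aff ·: Hh|HH
H/II-1 aff I-1×I-2: Hh|HH
H/II-2 aff I-1×I-2: Hh
H/II-3 aff ·: Hh
H/II-4 aff I-1×I-2: Hh|HH
H/III-1 un II-3×II-2: hh
H/III-2 aff II-3×II-2: Hh|HH
H/III-3 aff II-3×II-2: Hh|HH
⇒ H over [I-1,I-2,II-1,II-2,II-3,II-4,III-1,III-2,III-3]: 56 consistent
S/I-1 ? ·: Ss|SS
S/I-2 un ·: ss
S/II-1 aff I-1×I-2: Ss
S/II-2 aff I-1×I-2: Ss
S/II-3 aff ·: Ss
S/II-4 aff I-1×I-2: Ss
S/III-1 un II-3×II-2: ss
S/III-2 aff II-3×II-2: Ss|SS
S/III-3 aff II-3×II-2: Ss|SS
⇒ S over [I-1,I-2,II-1,II-2,II-3,II-4,III-1,III-2,III-3]: 8 consistent
T/I-1 aff ·: Tt|TT
T/I-2 ? ·: tt|Tt|TT
T/II-1 aff I-1×I-2: Tt|TT
T/II-2 aff I-1×I-2: Tt
T/II-3 aff ·: Tt
T/II-4 ? I-1×I-2: tt|Tt|TT
T/III-1 aff II-3×II-2: Tt|TT
T/III-2 un II-3×II-2: tt
T/III-3 aff II-3×II-2: Tt|TT
⇒ T over [I-1,I-2,II-1,II-2,II-3,II-4,III-1,III-2,III-3]: 68 consistent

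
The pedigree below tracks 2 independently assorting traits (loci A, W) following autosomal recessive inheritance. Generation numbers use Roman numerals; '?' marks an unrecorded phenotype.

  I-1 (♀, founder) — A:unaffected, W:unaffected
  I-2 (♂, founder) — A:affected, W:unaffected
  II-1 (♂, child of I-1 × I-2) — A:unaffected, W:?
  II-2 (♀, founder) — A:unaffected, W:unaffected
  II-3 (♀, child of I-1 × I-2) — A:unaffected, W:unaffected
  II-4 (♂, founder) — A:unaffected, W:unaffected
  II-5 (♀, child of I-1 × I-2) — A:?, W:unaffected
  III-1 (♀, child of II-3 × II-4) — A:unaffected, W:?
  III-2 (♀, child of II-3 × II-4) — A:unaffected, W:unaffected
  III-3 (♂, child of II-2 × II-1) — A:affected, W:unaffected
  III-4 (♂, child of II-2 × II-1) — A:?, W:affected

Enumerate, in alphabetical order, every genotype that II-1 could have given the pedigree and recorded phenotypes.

A/I-1 un ·: AA|Aa
A/I-2 aff ·: aa
A/II-1 un I-1×I-2: Aa
A/II-2 un ·: Aa
A/II-3 un I-1×I-2: Aa
A/II-4 un ·: AA|Aa
A/II-5 ? I-1×I-2: Aa|aa
A/III-1 un II-3×II-4: AA|Aa
A/III-2 un II-3×II-4: AA|Aa
A/III-3 aff II-2×II-1: aa
A/III-4 ? II-2×II-1: AA|Aa|aa
⇒ A over [I-1,I-2,II-1,II-2,II-3,II-4,II-5,III-1,III-2,III-3,III-4]: 72 consistent
W/I-1 un ·: WW|Ww
W/I-2 un ·: WW|Ww
W/II-1 ? I-1×I-2: Ww|ww
W/II-2 un ·: Ww
W/II-3 un I-1×I-2: WW|Ww
W/II-4 un ·: WW|Ww
W/II-5 un I-1×I-2: WW|Ww
W/III-1 ? II-3×II-4: WW|Ww|ww
W/III-2 un II-3×II-4: WW|Ww
W/III-3 un II-2×II-1: WW|Ww
W/III-4 aff II-2×II-1: ww
⇒ W over [I-1,I-2,II-1,II-2,II-3,II-4,II-5,III-1,III-2,III-3,III-4]: 210 consistent

II-1 ∈ {Aa Ww, Aa ww}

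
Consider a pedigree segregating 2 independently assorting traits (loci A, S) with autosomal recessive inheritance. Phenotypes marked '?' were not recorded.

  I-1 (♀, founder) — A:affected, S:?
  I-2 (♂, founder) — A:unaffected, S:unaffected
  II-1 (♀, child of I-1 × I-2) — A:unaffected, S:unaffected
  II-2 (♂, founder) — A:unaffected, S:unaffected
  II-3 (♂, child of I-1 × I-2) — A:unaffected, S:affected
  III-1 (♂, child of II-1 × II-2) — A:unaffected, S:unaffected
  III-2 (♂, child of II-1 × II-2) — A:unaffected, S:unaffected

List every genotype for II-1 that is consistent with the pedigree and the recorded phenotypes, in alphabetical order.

A/I-1 aff ·: aa
A/I-2 un ·: AA|Aa
A/II-1 un I-1×I-2: Aa
A/II-2 un ·: AA|Aa
A/II-3 un I-1×I-2: Aa
A/III-1 un II-1×II-2: AA|Aa
A/III-2 un II-1×II-2: AA|Aa
⇒ A over [I-1,I-2,II-1,II-2,II-3,III-1,III-2]: 16 consistent
S/I-1 ? ·: Ss|ss
S/I-2 un ·: Ss
S/II-1 un I-1×I-2: SS|Ss
S/II-2 un ·: SS|Ss
S/II-3 aff I-1×I-2: ss
S/III-1 un II-1×II-2: SS|Ss
S/III-2 un II-1×II-2: SS|Ss
⇒ S over [I-1,I-2,II-1,II-2,II-3,III-1,III-2]: 21 consistent

II-1 ∈ {Aa SS, Aa Ss}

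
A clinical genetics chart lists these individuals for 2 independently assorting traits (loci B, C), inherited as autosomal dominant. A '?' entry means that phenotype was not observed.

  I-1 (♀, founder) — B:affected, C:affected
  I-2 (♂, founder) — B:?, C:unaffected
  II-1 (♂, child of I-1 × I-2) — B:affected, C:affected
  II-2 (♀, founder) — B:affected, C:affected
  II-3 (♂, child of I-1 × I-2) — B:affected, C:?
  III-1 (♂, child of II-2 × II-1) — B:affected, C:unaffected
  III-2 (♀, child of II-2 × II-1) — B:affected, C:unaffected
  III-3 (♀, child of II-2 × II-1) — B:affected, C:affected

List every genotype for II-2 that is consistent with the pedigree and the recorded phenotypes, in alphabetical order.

B/I-1 aff ·: Bb|BB
B/I-2 ? ·: bb|Bb|BB
B/II-1 aff I-1×I-2: Bb|BB
B/II-2 aff ·: Bb|BB
B/II-3 aff I-1×I-2: Bb|BB
B/III-1 aff II-2×II-1: Bb|BB
B/III-2 aff II-2×II-1: Bb|BB
B/III-3 aff II-2×II-1: Bb|BB
⇒ B over [I-1,I-2,II-1,II-2,II-3,III-1,III-2,III-3]: 191 consistent
C/I-1 aff ·: Cc|CC
C/I-2 un ·: cc
C/II-1 aff I-1×I-2: Cc
C/II-2 aff ·: Cc
C/II-3 ? I-1×I-2: cc|Cc
C/III-1 un II-2×II-1: cc
C/III-2 un II-2×II-1: cc
C/III-3 aff II-2×II-1: Cc|CC
⇒ C over [I-1,I-2,II-1,II-2,II-3,III-1,III-2,III-3]: 6 consistent

II-2 ∈ {BB Cc, Bb Cc}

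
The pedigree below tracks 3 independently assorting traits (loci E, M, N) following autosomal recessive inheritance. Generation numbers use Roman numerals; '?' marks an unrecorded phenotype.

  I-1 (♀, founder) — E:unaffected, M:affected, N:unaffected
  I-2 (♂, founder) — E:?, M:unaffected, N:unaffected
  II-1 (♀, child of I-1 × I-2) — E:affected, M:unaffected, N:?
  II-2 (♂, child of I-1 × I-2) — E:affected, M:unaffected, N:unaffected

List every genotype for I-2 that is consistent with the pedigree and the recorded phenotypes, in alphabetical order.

E/I-1 un ·: Ee
E/I-2 ? ·: Ee|ee
E/II-1 aff I-1×I-2: ee
E/II-2 aff I-1×I-2: ee
⇒ E over [I-1,I-2,II-1,II-2]: 2 consistent
M/I-1 aff ·: mm
M/I-2 un ·: MM|Mm
M/II-1 un I-1×I-2: Mm
M/II-2 un I-1×I-2: Mm
⇒ M over [I-1,I-2,II-1,II-2]: 2 consistent
N/I-1 un ·: NN|Nn
N/I-2 un ·: NN|Nn
N/II-1 ? I-1×I-2: NN|Nn|nn
N/II-2 un I-1×I-2: NN|Nn
⇒ N over [I-1,I-2,II-1,II-2]: 15 consistent

I-2 ∈ {Ee MM NN, Ee MM Nn, Ee Mm NN, Ee Mm Nn, ee MM NN, ee MM Nn, ee Mm NN, ee Mm Nn}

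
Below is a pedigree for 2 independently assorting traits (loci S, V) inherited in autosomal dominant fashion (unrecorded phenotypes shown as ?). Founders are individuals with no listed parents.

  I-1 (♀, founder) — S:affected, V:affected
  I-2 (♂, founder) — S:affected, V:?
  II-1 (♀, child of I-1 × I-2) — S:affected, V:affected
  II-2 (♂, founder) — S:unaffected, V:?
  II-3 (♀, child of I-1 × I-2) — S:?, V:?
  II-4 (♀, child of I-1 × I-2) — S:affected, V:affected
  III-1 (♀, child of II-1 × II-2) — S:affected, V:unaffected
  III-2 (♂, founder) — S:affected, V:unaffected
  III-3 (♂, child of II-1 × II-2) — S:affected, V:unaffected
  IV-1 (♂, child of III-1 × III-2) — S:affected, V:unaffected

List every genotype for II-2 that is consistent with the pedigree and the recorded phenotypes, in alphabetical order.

S/I-1 aff ·: Ss|SS
S/I-2 aff ·: Ss|SS
S/II-1 aff I-1×I-2: Ss|SS
S/II-2 un ·: ss
S/II-3 ? I-1×I-2: ss|Ss|SS
S/II-4 aff I-1×I-2: Ss|SS
S/III-1 aff II-1×II-2: Ss
S/III-2 aff ·: Ss|SS
S/III-3 aff II-1×II-2: Ss
S/IV-1 aff III-1×III-2: Ss|SS
⇒ S over [I-1,I-2,II-1,II-2,II-3,II-4,III-1,III-2,III-3,IV-1]: 116 consistent
V/I-1 aff ·: Vv|VV
V/I-2 ? ·: vv|Vv|VV
V/II-1 aff I-1×I-2: Vv
V/II-2 ? ·: vv|Vv
V/II-3 ? I-1×I-2: vv|Vv|VV
V/II-4 aff I-1×I-2: Vv|VV
V/III-1 un II-1×II-2: vv
V/III-2 un ·: vv
V/III-3 un II-1×II-2: vv
V/IV-1 un III-1×III-2: vv
⇒ V over [I-1,I-2,II-1,II-2,II-3,II-4,III-1,III-2,III-3,IV-1]: 34 consistent

II-2 ∈ {ss Vv, ss vv}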